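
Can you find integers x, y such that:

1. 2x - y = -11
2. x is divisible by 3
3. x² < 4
Yes

Take x = 0, y = 11. Substituting into each constraint:
  (1) 2(0) + (-11) = -11 ✓
  (2) 0 = 3 × 0, remainder 0 ✓
  (3) x² = (0)² = 0, and 0 < 4 ✓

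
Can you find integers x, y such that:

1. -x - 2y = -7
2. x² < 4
Yes

Take x = 1, y = 3. Substituting into each constraint:
  (1) (-1) - 2(3) = -7 ✓
  (2) x² = (1)² = 1, and 1 < 4 ✓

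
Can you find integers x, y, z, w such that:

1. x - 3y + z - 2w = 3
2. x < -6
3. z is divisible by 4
Yes

Take x = -7, y = 0, z = 0, w = -5. Substituting into each constraint:
  (1) (-7) - 3(0) + 0 - 2(-5) = 3 ✓
  (2) -7 < -6 ✓
  (3) 0 = 4 × 0, remainder 0 ✓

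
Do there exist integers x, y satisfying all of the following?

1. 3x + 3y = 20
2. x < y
No

Even the single constraint (3x + 3y = 20) is infeasible over the integers.

  - 3x + 3y = 20: every term on the left is divisible by 3, so the LHS ≡ 0 (mod 3), but the RHS 20 is not — no integer solution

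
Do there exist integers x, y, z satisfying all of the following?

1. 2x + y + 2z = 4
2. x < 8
Yes

Take x = 2, y = 0, z = 0. Substituting into each constraint:
  (1) 2(2) + 0 + 2(0) = 4 ✓
  (2) 2 < 8 ✓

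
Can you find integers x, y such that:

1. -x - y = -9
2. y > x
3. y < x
No

A contradictory subset is {y > x, y < x}. No integer assignment can satisfy these jointly:

  - y > x: bounds one variable relative to another variable
  - y < x: bounds one variable relative to another variable

Direct contradiction: y > x and x > y cannot both hold.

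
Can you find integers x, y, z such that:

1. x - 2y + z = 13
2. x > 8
Yes

Take x = 13, y = 0, z = 0. Substituting into each constraint:
  (1) 13 - 2(0) + 0 = 13 ✓
  (2) 13 > 8 ✓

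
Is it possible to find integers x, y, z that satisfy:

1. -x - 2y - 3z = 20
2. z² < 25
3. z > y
Yes

Take x = -23, y = 0, z = 1. Substituting into each constraint:
  (1) 23 - 2(0) - 3(1) = 20 ✓
  (2) z² = (1)² = 1, and 1 < 25 ✓
  (3) 1 > 0 ✓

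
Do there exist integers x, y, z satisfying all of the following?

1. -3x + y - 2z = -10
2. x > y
Yes

Take x = 2, y = 0, z = 2. Substituting into each constraint:
  (1) -3(2) + 0 - 2(2) = -10 ✓
  (2) 2 > 0 ✓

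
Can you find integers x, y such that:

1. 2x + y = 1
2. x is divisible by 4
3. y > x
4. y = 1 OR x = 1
Yes

Take x = 0, y = 1. Substituting into each constraint:
  (1) 2(0) + 1 = 1 ✓
  (2) 0 = 4 × 0, remainder 0 ✓
  (3) 1 > 0 ✓
  (4) y = 1, target 1 ✓ (first branch holds)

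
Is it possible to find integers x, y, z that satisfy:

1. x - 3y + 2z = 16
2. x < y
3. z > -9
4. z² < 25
Yes

Take x = -11, y = -9, z = 0. Substituting into each constraint:
  (1) (-11) - 3(-9) + 2(0) = 16 ✓
  (2) -11 < -9 ✓
  (3) 0 > -9 ✓
  (4) z² = (0)² = 0, and 0 < 25 ✓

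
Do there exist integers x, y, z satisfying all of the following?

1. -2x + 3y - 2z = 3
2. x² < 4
Yes

Take x = 0, y = 1, z = 0. Substituting into each constraint:
  (1) -2(0) + 3(1) - 2(0) = 3 ✓
  (2) x² = (0)² = 0, and 0 < 4 ✓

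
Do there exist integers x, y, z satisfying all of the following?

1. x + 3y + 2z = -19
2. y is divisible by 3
Yes

Take x = 1, y = 0, z = -10. Substituting into each constraint:
  (1) 1 + 3(0) + 2(-10) = -19 ✓
  (2) 0 = 3 × 0, remainder 0 ✓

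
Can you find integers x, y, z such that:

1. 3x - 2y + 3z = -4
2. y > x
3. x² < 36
Yes

Take x = 1, y = 2, z = -1. Substituting into each constraint:
  (1) 3(1) - 2(2) + 3(-1) = -4 ✓
  (2) 2 > 1 ✓
  (3) x² = (1)² = 1, and 1 < 36 ✓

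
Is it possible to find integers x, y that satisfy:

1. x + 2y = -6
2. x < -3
Yes

Take x = -4, y = -1. Substituting into each constraint:
  (1) (-4) + 2(-1) = -6 ✓
  (2) -4 < -3 ✓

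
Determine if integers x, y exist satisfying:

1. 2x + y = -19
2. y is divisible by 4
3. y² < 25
No

A contradictory subset is {2x + y = -19, y is divisible by 4}. No integer assignment can satisfy these jointly:

  - 2x + y = -19: is a linear equation tying the variables together
  - y is divisible by 4: restricts y to multiples of 4

Modular obstruction: writing y = 4y', every remaining term of the linear equation is divisible by 2, so the left side is ≡ 0 (mod 2); but the right side -19 ≡ 1 (mod 2). No integers can satisfy it.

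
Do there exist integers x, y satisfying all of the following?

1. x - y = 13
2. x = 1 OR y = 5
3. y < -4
Yes

Take x = 1, y = -12. Substituting into each constraint:
  (1) 1 + 12 = 13 ✓
  (2) x = 1, target 1 ✓ (first branch holds)
  (3) -12 < -4 ✓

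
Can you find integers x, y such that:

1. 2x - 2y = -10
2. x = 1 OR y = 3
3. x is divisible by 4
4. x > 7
No

A contradictory subset is {2x - 2y = -10, x = 1 OR y = 3, x > 7}. No integer assignment can satisfy these jointly:

  - 2x - 2y = -10: is a linear equation tying the variables together
  - x = 1 OR y = 3: forces a choice: either x = 1 or y = 3
  - x > 7: bounds one variable relative to a constant

Split on the disjunction (x = 1 OR y = 3):
  • If x = 1: this contradicts the bound x ≥ 8.
  • If y = 3: the equation forces x = -2, which contradicts the bound x ≥ 8.
Both branches are infeasible, so the system has no integer solution.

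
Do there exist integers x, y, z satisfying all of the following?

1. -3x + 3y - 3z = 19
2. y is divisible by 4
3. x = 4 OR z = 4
No

Even the single constraint (-3x + 3y - 3z = 19) is infeasible over the integers.

  - -3x + 3y - 3z = 19: every term on the left is divisible by 3, so the LHS ≡ 0 (mod 3), but the RHS 19 is not — no integer solution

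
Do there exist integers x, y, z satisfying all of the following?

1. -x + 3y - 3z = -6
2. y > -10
Yes

Take x = 6, y = 0, z = 0. Substituting into each constraint:
  (1) (-6) + 3(0) - 3(0) = -6 ✓
  (2) 0 > -10 ✓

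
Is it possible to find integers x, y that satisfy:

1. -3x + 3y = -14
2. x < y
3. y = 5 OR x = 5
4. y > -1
No

Even the single constraint (-3x + 3y = -14) is infeasible over the integers.

  - -3x + 3y = -14: every term on the left is divisible by 3, so the LHS ≡ 0 (mod 3), but the RHS -14 is not — no integer solution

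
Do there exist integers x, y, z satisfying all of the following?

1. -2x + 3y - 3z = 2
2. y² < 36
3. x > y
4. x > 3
Yes

Take x = 5, y = 0, z = -4. Substituting into each constraint:
  (1) -2(5) + 3(0) - 3(-4) = 2 ✓
  (2) y² = (0)² = 0, and 0 < 36 ✓
  (3) 5 > 0 ✓
  (4) 5 > 3 ✓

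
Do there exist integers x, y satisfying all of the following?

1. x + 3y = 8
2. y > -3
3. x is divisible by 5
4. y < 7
Yes

Take x = -10, y = 6. Substituting into each constraint:
  (1) (-10) + 3(6) = 8 ✓
  (2) 6 > -3 ✓
  (3) -10 = 5 × -2, remainder 0 ✓
  (4) 6 < 7 ✓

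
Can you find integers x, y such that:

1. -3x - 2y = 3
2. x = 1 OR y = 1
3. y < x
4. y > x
No

A contradictory subset is {y < x, y > x}. No integer assignment can satisfy these jointly:

  - y < x: bounds one variable relative to another variable
  - y > x: bounds one variable relative to another variable

Direct contradiction: x > y and y > x cannot both hold.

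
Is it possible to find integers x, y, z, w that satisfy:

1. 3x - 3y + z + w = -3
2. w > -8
Yes

Take x = 0, y = 0, z = -3, w = 0. Substituting into each constraint:
  (1) 3(0) - 3(0) + (-3) + 0 = -3 ✓
  (2) 0 > -8 ✓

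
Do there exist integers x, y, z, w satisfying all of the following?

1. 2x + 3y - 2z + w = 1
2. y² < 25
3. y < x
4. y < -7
No

A contradictory subset is {y² < 25, y < -7}. No integer assignment can satisfy these jointly:

  - y² < 25: restricts y to |y| ≤ 4
  - y < -7: bounds one variable relative to a constant

Direct contradiction: the bounds on y require y ≥ -4 and y ≤ -8 simultaneously, which is empty.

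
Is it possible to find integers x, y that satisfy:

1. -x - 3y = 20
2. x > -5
Yes

Take x = 1, y = -7. Substituting into each constraint:
  (1) (-1) - 3(-7) = 20 ✓
  (2) 1 > -5 ✓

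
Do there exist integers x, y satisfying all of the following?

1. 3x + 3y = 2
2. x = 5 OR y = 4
No

Even the single constraint (3x + 3y = 2) is infeasible over the integers.

  - 3x + 3y = 2: every term on the left is divisible by 3, so the LHS ≡ 0 (mod 3), but the RHS 2 is not — no integer solution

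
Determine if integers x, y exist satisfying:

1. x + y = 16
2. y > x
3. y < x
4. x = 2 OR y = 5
No

A contradictory subset is {y > x, y < x}. No integer assignment can satisfy these jointly:

  - y > x: bounds one variable relative to another variable
  - y < x: bounds one variable relative to another variable

Direct contradiction: y > x and x > y cannot both hold.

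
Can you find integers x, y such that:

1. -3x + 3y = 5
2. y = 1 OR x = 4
No

Even the single constraint (-3x + 3y = 5) is infeasible over the integers.

  - -3x + 3y = 5: every term on the left is divisible by 3, so the LHS ≡ 0 (mod 3), but the RHS 5 is not — no integer solution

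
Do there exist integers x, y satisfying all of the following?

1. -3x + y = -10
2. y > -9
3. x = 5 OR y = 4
Yes

Take x = 5, y = 5. Substituting into each constraint:
  (1) -3(5) + 5 = -10 ✓
  (2) 5 > -9 ✓
  (3) x = 5, target 5 ✓ (first branch holds)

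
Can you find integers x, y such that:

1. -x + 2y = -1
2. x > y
Yes

Take x = 1, y = 0. Substituting into each constraint:
  (1) (-1) + 2(0) = -1 ✓
  (2) 1 > 0 ✓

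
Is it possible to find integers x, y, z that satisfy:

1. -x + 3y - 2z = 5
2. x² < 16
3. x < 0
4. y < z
Yes

Take x = -2, y = 7, z = 9. Substituting into each constraint:
  (1) 2 + 3(7) - 2(9) = 5 ✓
  (2) x² = (-2)² = 4, and 4 < 16 ✓
  (3) -2 < 0 ✓
  (4) 7 < 9 ✓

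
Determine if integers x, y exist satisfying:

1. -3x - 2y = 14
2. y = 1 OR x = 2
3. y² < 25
No

The full constraint system is jointly infeasible over the integers. Each constraint and what it forces:

  - -3x - 2y = 14: is a linear equation tying the variables together
  - y = 1 OR x = 2: forces a choice: either y = 1 or x = 2
  - y² < 25: restricts y to |y| ≤ 4

Split on the disjunction (y = 1 OR x = 2):
  • If y = 1: with y = 1, every remaining term of the linear equation is divisible by 3, so the left side is ≡ 0 (mod 3); but the right side 16 ≡ 1 (mod 3). No integers can satisfy it.
  • If x = 2: the equation forces y = -10, but y² < 25 requires |y| ≤ 4.
Both branches are infeasible, so the system has no integer solution.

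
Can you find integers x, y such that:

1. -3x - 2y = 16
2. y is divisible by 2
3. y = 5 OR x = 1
No

The full constraint system is jointly infeasible over the integers. Each constraint and what it forces:

  - -3x - 2y = 16: is a linear equation tying the variables together
  - y is divisible by 2: restricts y to multiples of 2
  - y = 5 OR x = 1: forces a choice: either y = 5 or x = 1

Split on the disjunction (y = 5 OR x = 1):
  • If y = 5: this contradicts the divisibility constraint — 5 is not a multiple of 2.
  • If x = 1: with x = 1, writing y = 2y', every remaining term of the linear equation is divisible by 4, so the left side is ≡ 0 (mod 4); but the right side 19 ≡ 3 (mod 4). No integers can satisfy it.
Both branches are infeasible, so the system has no integer solution.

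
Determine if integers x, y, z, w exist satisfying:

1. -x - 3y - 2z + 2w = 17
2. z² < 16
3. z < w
Yes

Take x = -15, y = 0, z = -1, w = 0. Substituting into each constraint:
  (1) 15 - 3(0) - 2(-1) + 2(0) = 17 ✓
  (2) z² = (-1)² = 1, and 1 < 16 ✓
  (3) -1 < 0 ✓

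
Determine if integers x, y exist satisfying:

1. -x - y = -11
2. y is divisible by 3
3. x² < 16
Yes

Take x = 2, y = 9. Substituting into each constraint:
  (1) (-2) + (-9) = -11 ✓
  (2) 9 = 3 × 3, remainder 0 ✓
  (3) x² = (2)² = 4, and 4 < 16 ✓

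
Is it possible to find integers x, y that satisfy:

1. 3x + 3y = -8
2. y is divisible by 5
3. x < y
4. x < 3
No

Even the single constraint (3x + 3y = -8) is infeasible over the integers.

  - 3x + 3y = -8: every term on the left is divisible by 3, so the LHS ≡ 0 (mod 3), but the RHS -8 is not — no integer solution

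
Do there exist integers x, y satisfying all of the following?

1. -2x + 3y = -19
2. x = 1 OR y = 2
No

The full constraint system is jointly infeasible over the integers. Each constraint and what it forces:

  - -2x + 3y = -19: is a linear equation tying the variables together
  - x = 1 OR y = 2: forces a choice: either x = 1 or y = 2

Split on the disjunction (x = 1 OR y = 2):
  • If x = 1: with x = 1, every remaining term of the linear equation is divisible by 3, so the left side is ≡ 0 (mod 3); but the right side -17 ≡ 1 (mod 3). No integers can satisfy it.
  • If y = 2: with y = 2, every remaining term of the linear equation is divisible by 2, so the left side is ≡ 0 (mod 2); but the right side -25 ≡ 1 (mod 2). No integers can satisfy it.
Both branches are infeasible, so the system has no integer solution.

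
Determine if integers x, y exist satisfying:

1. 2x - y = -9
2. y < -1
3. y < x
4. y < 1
Yes

Take x = -10, y = -11. Substituting into each constraint:
  (1) 2(-10) + 11 = -9 ✓
  (2) -11 < -1 ✓
  (3) -11 < -10 ✓
  (4) -11 < 1 ✓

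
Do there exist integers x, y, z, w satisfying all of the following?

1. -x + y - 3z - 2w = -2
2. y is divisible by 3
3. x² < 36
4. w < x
Yes

Take x = 0, y = 0, z = 2, w = -2. Substituting into each constraint:
  (1) 0 + 0 - 3(2) - 2(-2) = -2 ✓
  (2) 0 = 3 × 0, remainder 0 ✓
  (3) x² = (0)² = 0, and 0 < 36 ✓
  (4) -2 < 0 ✓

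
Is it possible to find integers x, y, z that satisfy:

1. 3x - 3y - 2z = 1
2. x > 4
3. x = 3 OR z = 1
Yes

Take x = 5, y = 4, z = 1. Substituting into each constraint:
  (1) 3(5) - 3(4) - 2(1) = 1 ✓
  (2) 5 > 4 ✓
  (3) z = 1, target 1 ✓ (second branch holds)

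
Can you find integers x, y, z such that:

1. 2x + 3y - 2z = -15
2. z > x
Yes

Take x = -3, y = -3, z = 0. Substituting into each constraint:
  (1) 2(-3) + 3(-3) - 2(0) = -15 ✓
  (2) 0 > -3 ✓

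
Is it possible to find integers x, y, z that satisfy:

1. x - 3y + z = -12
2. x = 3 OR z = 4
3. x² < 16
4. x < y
Yes

Take x = 3, y = 4, z = -3. Substituting into each constraint:
  (1) 3 - 3(4) + (-3) = -12 ✓
  (2) x = 3, target 3 ✓ (first branch holds)
  (3) x² = (3)² = 9, and 9 < 16 ✓
  (4) 3 < 4 ✓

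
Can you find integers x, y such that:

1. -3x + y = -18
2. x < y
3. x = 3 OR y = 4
No

The full constraint system is jointly infeasible over the integers. Each constraint and what it forces:

  - -3x + y = -18: is a linear equation tying the variables together
  - x < y: bounds one variable relative to another variable
  - x = 3 OR y = 4: forces a choice: either x = 3 or y = 4

Split on the disjunction (x = 3 OR y = 4):
  • If x = 3: the equation forces y = -9, giving (x, y) = (3, -9), which violates y > x.
  • If y = 4: with y = 4, every remaining term of the linear equation is divisible by 3, so the left side is ≡ 0 (mod 3); but the right side -22 ≡ 2 (mod 3). No integers can satisfy it.
Both branches are infeasible, so the system has no integer solution.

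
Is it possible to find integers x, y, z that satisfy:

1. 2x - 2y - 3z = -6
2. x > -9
Yes

Take x = 0, y = 0, z = 2. Substituting into each constraint:
  (1) 2(0) - 2(0) - 3(2) = -6 ✓
  (2) 0 > -9 ✓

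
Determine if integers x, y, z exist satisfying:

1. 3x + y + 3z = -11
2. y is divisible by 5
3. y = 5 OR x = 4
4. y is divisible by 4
Yes

Take x = 4, y = 40, z = -21. Substituting into each constraint:
  (1) 3(4) + 40 + 3(-21) = -11 ✓
  (2) 40 = 5 × 8, remainder 0 ✓
  (3) x = 4, target 4 ✓ (second branch holds)
  (4) 40 = 4 × 10, remainder 0 ✓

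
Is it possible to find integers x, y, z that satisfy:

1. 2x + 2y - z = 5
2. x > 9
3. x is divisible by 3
Yes

Take x = 12, y = 0, z = 19. Substituting into each constraint:
  (1) 2(12) + 2(0) + (-19) = 5 ✓
  (2) 12 > 9 ✓
  (3) 12 = 3 × 4, remainder 0 ✓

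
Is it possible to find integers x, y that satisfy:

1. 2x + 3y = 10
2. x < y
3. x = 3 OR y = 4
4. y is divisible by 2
Yes

Take x = -1, y = 4. Substituting into each constraint:
  (1) 2(-1) + 3(4) = 10 ✓
  (2) -1 < 4 ✓
  (3) y = 4, target 4 ✓ (second branch holds)
  (4) 4 = 2 × 2, remainder 0 ✓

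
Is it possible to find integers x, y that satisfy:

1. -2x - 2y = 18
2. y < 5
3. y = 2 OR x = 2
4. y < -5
Yes

Take x = 2, y = -11. Substituting into each constraint:
  (1) -2(2) - 2(-11) = 18 ✓
  (2) -11 < 5 ✓
  (3) x = 2, target 2 ✓ (second branch holds)
  (4) -11 < -5 ✓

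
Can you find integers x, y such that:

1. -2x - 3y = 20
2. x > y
Yes

Take x = -1, y = -6. Substituting into each constraint:
  (1) -2(-1) - 3(-6) = 20 ✓
  (2) -1 > -6 ✓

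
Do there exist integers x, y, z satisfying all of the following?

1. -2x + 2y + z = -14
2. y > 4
Yes

Take x = 0, y = 5, z = -24. Substituting into each constraint:
  (1) -2(0) + 2(5) + (-24) = -14 ✓
  (2) 5 > 4 ✓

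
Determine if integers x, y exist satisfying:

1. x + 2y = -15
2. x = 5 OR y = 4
Yes

Take x = -23, y = 4. Substituting into each constraint:
  (1) (-23) + 2(4) = -15 ✓
  (2) y = 4, target 4 ✓ (second branch holds)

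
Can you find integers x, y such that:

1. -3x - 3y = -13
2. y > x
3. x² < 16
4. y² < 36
No

Even the single constraint (-3x - 3y = -13) is infeasible over the integers.

  - -3x - 3y = -13: every term on the left is divisible by 3, so the LHS ≡ 0 (mod 3), but the RHS -13 is not — no integer solution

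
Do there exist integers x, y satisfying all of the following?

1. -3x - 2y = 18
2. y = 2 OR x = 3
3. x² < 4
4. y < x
No

The full constraint system is jointly infeasible over the integers. Each constraint and what it forces:

  - -3x - 2y = 18: is a linear equation tying the variables together
  - y = 2 OR x = 3: forces a choice: either y = 2 or x = 3
  - x² < 4: restricts x to |x| ≤ 1
  - y < x: bounds one variable relative to another variable

Split on the disjunction (y = 2 OR x = 3):
  • If y = 2: with y = 2, every remaining term of the linear equation is divisible by 3, so the left side is ≡ 0 (mod 3); but the right side 22 ≡ 1 (mod 3). No integers can satisfy it.
  • If x = 3: this contradicts x² < 4, which requires |x| ≤ 1.
Both branches are infeasible, so the system has no integer solution.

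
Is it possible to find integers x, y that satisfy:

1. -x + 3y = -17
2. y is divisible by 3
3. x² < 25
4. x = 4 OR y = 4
No

A contradictory subset is {-x + 3y = -17, y is divisible by 3, x = 4 OR y = 4}. No integer assignment can satisfy these jointly:

  - -x + 3y = -17: is a linear equation tying the variables together
  - y is divisible by 3: restricts y to multiples of 3
  - x = 4 OR y = 4: forces a choice: either x = 4 or y = 4

Split on the disjunction (x = 4 OR y = 4):
  • If x = 4: with x = 4, writing y = 3y', every remaining term of the linear equation is divisible by 9, so the left side is ≡ 0 (mod 9); but the right side -13 ≡ 5 (mod 9). No integers can satisfy it.
  • If y = 4: this contradicts the divisibility constraint — 4 is not a multiple of 3.
Both branches are infeasible, so the system has no integer solution.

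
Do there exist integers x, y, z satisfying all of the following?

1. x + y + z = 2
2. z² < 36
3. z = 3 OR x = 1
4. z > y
Yes

Take x = 1, y = 0, z = 1. Substituting into each constraint:
  (1) 1 + 0 + 1 = 2 ✓
  (2) z² = (1)² = 1, and 1 < 36 ✓
  (3) x = 1, target 1 ✓ (second branch holds)
  (4) 1 > 0 ✓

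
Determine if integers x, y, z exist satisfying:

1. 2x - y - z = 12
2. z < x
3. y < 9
Yes

Take x = 0, y = -11, z = -1. Substituting into each constraint:
  (1) 2(0) + 11 + 1 = 12 ✓
  (2) -1 < 0 ✓
  (3) -11 < 9 ✓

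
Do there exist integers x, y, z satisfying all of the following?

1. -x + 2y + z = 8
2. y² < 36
Yes

Take x = -8, y = 0, z = 0. Substituting into each constraint:
  (1) 8 + 2(0) + 0 = 8 ✓
  (2) y² = (0)² = 0, and 0 < 36 ✓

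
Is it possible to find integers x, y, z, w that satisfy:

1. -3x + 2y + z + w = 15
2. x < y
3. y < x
No

A contradictory subset is {x < y, y < x}. No integer assignment can satisfy these jointly:

  - x < y: bounds one variable relative to another variable
  - y < x: bounds one variable relative to another variable

Direct contradiction: y > x and x > y cannot both hold.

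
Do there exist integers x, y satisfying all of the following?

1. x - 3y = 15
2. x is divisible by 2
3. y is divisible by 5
Yes

Take x = 0, y = -5. Substituting into each constraint:
  (1) 0 - 3(-5) = 15 ✓
  (2) 0 = 2 × 0, remainder 0 ✓
  (3) -5 = 5 × -1, remainder 0 ✓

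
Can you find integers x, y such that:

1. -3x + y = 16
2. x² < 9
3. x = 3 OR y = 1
No

The full constraint system is jointly infeasible over the integers. Each constraint and what it forces:

  - -3x + y = 16: is a linear equation tying the variables together
  - x² < 9: restricts x to |x| ≤ 2
  - x = 3 OR y = 1: forces a choice: either x = 3 or y = 1

Split on the disjunction (x = 3 OR y = 1):
  • If x = 3: this contradicts x² < 9, which requires |x| ≤ 2.
  • If y = 1: the equation forces x = -5, but x² < 9 requires |x| ≤ 2.
Both branches are infeasible, so the system has no integer solution.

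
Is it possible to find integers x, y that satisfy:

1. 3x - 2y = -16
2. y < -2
Yes

Take x = -8, y = -4. Substituting into each constraint:
  (1) 3(-8) - 2(-4) = -16 ✓
  (2) -4 < -2 ✓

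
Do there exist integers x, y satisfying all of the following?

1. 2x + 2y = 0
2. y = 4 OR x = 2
Yes

Take x = -4, y = 4. Substituting into each constraint:
  (1) 2(-4) + 2(4) = 0 ✓
  (2) y = 4, target 4 ✓ (first branch holds)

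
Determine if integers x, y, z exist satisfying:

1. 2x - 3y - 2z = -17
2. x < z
Yes

Take x = 0, y = 5, z = 1. Substituting into each constraint:
  (1) 2(0) - 3(5) - 2(1) = -17 ✓
  (2) 0 < 1 ✓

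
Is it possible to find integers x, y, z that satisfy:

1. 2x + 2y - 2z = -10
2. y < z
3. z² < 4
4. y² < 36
Yes

Take x = -4, y = 0, z = 1. Substituting into each constraint:
  (1) 2(-4) + 2(0) - 2(1) = -10 ✓
  (2) 0 < 1 ✓
  (3) z² = (1)² = 1, and 1 < 4 ✓
  (4) y² = (0)² = 0, and 0 < 36 ✓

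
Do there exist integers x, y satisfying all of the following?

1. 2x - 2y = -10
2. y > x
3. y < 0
Yes

Take x = -6, y = -1. Substituting into each constraint:
  (1) 2(-6) - 2(-1) = -10 ✓
  (2) -1 > -6 ✓
  (3) -1 < 0 ✓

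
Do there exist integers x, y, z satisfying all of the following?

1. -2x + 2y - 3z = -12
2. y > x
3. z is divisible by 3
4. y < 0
Yes

Take x = -4, y = -1, z = 6. Substituting into each constraint:
  (1) -2(-4) + 2(-1) - 3(6) = -12 ✓
  (2) -1 > -4 ✓
  (3) 6 = 3 × 2, remainder 0 ✓
  (4) -1 < 0 ✓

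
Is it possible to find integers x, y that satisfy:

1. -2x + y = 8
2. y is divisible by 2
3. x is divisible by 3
Yes

Take x = -3, y = 2. Substituting into each constraint:
  (1) -2(-3) + 2 = 8 ✓
  (2) 2 = 2 × 1, remainder 0 ✓
  (3) -3 = 3 × -1, remainder 0 ✓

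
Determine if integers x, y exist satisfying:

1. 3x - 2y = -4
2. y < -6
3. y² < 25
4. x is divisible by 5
No

A contradictory subset is {y < -6, y² < 25}. No integer assignment can satisfy these jointly:

  - y < -6: bounds one variable relative to a constant
  - y² < 25: restricts y to |y| ≤ 4

Direct contradiction: the bounds on y require y ≥ -4 and y ≤ -7 simultaneously, which is empty.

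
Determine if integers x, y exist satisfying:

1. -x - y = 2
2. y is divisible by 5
Yes

Take x = -2, y = 0. Substituting into each constraint:
  (1) 2 + 0 = 2 ✓
  (2) 0 = 5 × 0, remainder 0 ✓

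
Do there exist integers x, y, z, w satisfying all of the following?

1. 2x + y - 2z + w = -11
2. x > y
Yes

Take x = 0, y = -1, z = 5, w = 0. Substituting into each constraint:
  (1) 2(0) + (-1) - 2(5) + 0 = -11 ✓
  (2) 0 > -1 ✓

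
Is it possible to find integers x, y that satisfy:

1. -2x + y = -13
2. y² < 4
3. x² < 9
No

The full constraint system is jointly infeasible over the integers. Each constraint and what it forces:

  - -2x + y = -13: is a linear equation tying the variables together
  - y² < 4: restricts y to |y| ≤ 1
  - x² < 9: restricts x to |x| ≤ 2

Range argument: with x ∈ [-2, 2], y ∈ [-1, 1], the left side of the equation is at least -5, but the right side is -13 < -5. No integer solution exists.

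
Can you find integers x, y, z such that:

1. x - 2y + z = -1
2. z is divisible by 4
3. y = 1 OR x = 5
Yes

Take x = 5, y = -1, z = -8. Substituting into each constraint:
  (1) 5 - 2(-1) + (-8) = -1 ✓
  (2) -8 = 4 × -2, remainder 0 ✓
  (3) x = 5, target 5 ✓ (second branch holds)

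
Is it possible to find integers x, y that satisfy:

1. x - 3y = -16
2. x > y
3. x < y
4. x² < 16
No

A contradictory subset is {x > y, x < y}. No integer assignment can satisfy these jointly:

  - x > y: bounds one variable relative to another variable
  - x < y: bounds one variable relative to another variable

Direct contradiction: x > y and y > x cannot both hold.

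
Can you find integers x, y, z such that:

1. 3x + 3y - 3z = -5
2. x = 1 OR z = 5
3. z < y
No

Even the single constraint (3x + 3y - 3z = -5) is infeasible over the integers.

  - 3x + 3y - 3z = -5: every term on the left is divisible by 3, so the LHS ≡ 0 (mod 3), but the RHS -5 is not — no integer solution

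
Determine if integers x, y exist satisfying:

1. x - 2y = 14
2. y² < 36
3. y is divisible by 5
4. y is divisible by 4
Yes

Take x = 14, y = 0. Substituting into each constraint:
  (1) 14 - 2(0) = 14 ✓
  (2) y² = (0)² = 0, and 0 < 36 ✓
  (3) 0 = 5 × 0, remainder 0 ✓
  (4) 0 = 4 × 0, remainder 0 ✓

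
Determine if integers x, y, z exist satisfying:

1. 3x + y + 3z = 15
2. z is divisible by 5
Yes

Take x = 5, y = 0, z = 0. Substituting into each constraint:
  (1) 3(5) + 0 + 3(0) = 15 ✓
  (2) 0 = 5 × 0, remainder 0 ✓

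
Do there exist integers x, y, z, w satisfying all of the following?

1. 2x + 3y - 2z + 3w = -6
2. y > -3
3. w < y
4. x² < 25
Yes

Take x = 0, y = 0, z = 0, w = -2. Substituting into each constraint:
  (1) 2(0) + 3(0) - 2(0) + 3(-2) = -6 ✓
  (2) 0 > -3 ✓
  (3) -2 < 0 ✓
  (4) x² = (0)² = 0, and 0 < 25 ✓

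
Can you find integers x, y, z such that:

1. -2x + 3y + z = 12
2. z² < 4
Yes

Take x = -6, y = 0, z = 0. Substituting into each constraint:
  (1) -2(-6) + 3(0) + 0 = 12 ✓
  (2) z² = (0)² = 0, and 0 < 4 ✓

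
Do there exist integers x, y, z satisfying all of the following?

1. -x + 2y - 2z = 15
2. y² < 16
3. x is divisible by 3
Yes

Take x = 3, y = 2, z = -7. Substituting into each constraint:
  (1) (-3) + 2(2) - 2(-7) = 15 ✓
  (2) y² = (2)² = 4, and 4 < 16 ✓
  (3) 3 = 3 × 1, remainder 0 ✓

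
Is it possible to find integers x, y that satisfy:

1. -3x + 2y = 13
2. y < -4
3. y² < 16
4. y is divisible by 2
No

A contradictory subset is {y < -4, y² < 16}. No integer assignment can satisfy these jointly:

  - y < -4: bounds one variable relative to a constant
  - y² < 16: restricts y to |y| ≤ 3

Direct contradiction: the bounds on y require y ≥ -3 and y ≤ -5 simultaneously, which is empty.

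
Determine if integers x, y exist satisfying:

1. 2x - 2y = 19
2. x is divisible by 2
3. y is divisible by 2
No

Even the single constraint (2x - 2y = 19) is infeasible over the integers.

  - 2x - 2y = 19: every term on the left is divisible by 2, so the LHS ≡ 0 (mod 2), but the RHS 19 is not — no integer solution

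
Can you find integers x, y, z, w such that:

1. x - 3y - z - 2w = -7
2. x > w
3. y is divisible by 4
Yes

Take x = 1, y = 0, z = 8, w = 0. Substituting into each constraint:
  (1) 1 - 3(0) + (-8) - 2(0) = -7 ✓
  (2) 1 > 0 ✓
  (3) 0 = 4 × 0, remainder 0 ✓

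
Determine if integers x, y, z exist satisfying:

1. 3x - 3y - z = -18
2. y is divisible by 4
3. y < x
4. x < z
Yes

Take x = 1, y = 0, z = 21. Substituting into each constraint:
  (1) 3(1) - 3(0) + (-21) = -18 ✓
  (2) 0 = 4 × 0, remainder 0 ✓
  (3) 0 < 1 ✓
  (4) 1 < 21 ✓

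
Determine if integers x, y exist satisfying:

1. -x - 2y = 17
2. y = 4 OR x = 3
Yes

Take x = 3, y = -10. Substituting into each constraint:
  (1) (-3) - 2(-10) = 17 ✓
  (2) x = 3, target 3 ✓ (second branch holds)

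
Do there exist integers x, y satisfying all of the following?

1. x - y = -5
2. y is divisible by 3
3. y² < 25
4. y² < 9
Yes

Take x = -5, y = 0. Substituting into each constraint:
  (1) (-5) + 0 = -5 ✓
  (2) 0 = 3 × 0, remainder 0 ✓
  (3) y² = (0)² = 0, and 0 < 25 ✓
  (4) y² = (0)² = 0, and 0 < 9 ✓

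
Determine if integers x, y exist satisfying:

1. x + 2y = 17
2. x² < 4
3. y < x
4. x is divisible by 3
No

A contradictory subset is {x + 2y = 17, x² < 4, y < x}. No integer assignment can satisfy these jointly:

  - x + 2y = 17: is a linear equation tying the variables together
  - x² < 4: restricts x to |x| ≤ 1
  - y < x: bounds one variable relative to another variable

Propagating the comparison: y < x and x ≤ 1 give y ≤ 0. Range argument: with x ∈ [-1, 1], y ∈ [−∞, 0], the left side of the equation is at most 1, but the right side is 17 > 1. No integer solution exists.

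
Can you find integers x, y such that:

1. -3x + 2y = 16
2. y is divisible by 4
Yes

Take x = 8, y = 20. Substituting into each constraint:
  (1) -3(8) + 2(20) = 16 ✓
  (2) 20 = 4 × 5, remainder 0 ✓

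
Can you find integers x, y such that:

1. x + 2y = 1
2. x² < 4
Yes

Take x = 1, y = 0. Substituting into each constraint:
  (1) 1 + 2(0) = 1 ✓
  (2) x² = (1)² = 1, and 1 < 4 ✓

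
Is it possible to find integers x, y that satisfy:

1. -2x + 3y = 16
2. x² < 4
Yes

Take x = 1, y = 6. Substituting into each constraint:
  (1) -2(1) + 3(6) = 16 ✓
  (2) x² = (1)² = 1, and 1 < 4 ✓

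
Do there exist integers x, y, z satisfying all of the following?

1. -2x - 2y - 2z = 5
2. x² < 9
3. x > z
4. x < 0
No

Even the single constraint (-2x - 2y - 2z = 5) is infeasible over the integers.

  - -2x - 2y - 2z = 5: every term on the left is divisible by 2, so the LHS ≡ 0 (mod 2), but the RHS 5 is not — no integer solution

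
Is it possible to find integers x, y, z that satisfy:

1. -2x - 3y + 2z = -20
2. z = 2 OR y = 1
Yes

Take x = 12, y = 0, z = 2. Substituting into each constraint:
  (1) -2(12) - 3(0) + 2(2) = -20 ✓
  (2) z = 2, target 2 ✓ (first branch holds)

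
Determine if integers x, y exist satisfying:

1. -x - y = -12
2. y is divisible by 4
Yes

Take x = 12, y = 0. Substituting into each constraint:
  (1) (-12) + 0 = -12 ✓
  (2) 0 = 4 × 0, remainder 0 ✓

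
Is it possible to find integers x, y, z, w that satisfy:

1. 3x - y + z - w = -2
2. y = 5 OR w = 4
Yes

Take x = 0, y = -2, z = 0, w = 4. Substituting into each constraint:
  (1) 3(0) + 2 + 0 + (-4) = -2 ✓
  (2) w = 4, target 4 ✓ (second branch holds)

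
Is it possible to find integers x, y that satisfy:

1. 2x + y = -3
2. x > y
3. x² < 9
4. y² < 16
Yes

Take x = 0, y = -3. Substituting into each constraint:
  (1) 2(0) + (-3) = -3 ✓
  (2) 0 > -3 ✓
  (3) x² = (0)² = 0, and 0 < 9 ✓
  (4) y² = (-3)² = 9, and 9 < 16 ✓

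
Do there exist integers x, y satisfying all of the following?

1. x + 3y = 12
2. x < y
Yes

Take x = 0, y = 4. Substituting into each constraint:
  (1) 0 + 3(4) = 12 ✓
  (2) 0 < 4 ✓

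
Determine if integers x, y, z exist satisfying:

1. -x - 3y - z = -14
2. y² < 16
Yes

Take x = 14, y = 0, z = 0. Substituting into each constraint:
  (1) (-14) - 3(0) + 0 = -14 ✓
  (2) y² = (0)² = 0, and 0 < 16 ✓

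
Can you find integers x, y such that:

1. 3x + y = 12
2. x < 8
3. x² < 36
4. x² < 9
Yes

Take x = 0, y = 12. Substituting into each constraint:
  (1) 3(0) + 12 = 12 ✓
  (2) 0 < 8 ✓
  (3) x² = (0)² = 0, and 0 < 36 ✓
  (4) x² = (0)² = 0, and 0 < 9 ✓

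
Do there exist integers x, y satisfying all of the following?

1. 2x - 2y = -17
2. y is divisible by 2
No

Even the single constraint (2x - 2y = -17) is infeasible over the integers.

  - 2x - 2y = -17: every term on the left is divisible by 2, so the LHS ≡ 0 (mod 2), but the RHS -17 is not — no integer solution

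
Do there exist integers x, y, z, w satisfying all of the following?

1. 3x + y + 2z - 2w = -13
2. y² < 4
Yes

Take x = -5, y = 0, z = 1, w = 0. Substituting into each constraint:
  (1) 3(-5) + 0 + 2(1) - 2(0) = -13 ✓
  (2) y² = (0)² = 0, and 0 < 4 ✓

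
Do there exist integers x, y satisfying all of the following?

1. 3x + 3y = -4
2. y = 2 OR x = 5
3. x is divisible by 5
No

Even the single constraint (3x + 3y = -4) is infeasible over the integers.

  - 3x + 3y = -4: every term on the left is divisible by 3, so the LHS ≡ 0 (mod 3), but the RHS -4 is not — no integer solution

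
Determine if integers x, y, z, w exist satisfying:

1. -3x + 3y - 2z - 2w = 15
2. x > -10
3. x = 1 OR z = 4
Yes

Take x = 0, y = 1, z = 4, w = -10. Substituting into each constraint:
  (1) -3(0) + 3(1) - 2(4) - 2(-10) = 15 ✓
  (2) 0 > -10 ✓
  (3) z = 4, target 4 ✓ (second branch holds)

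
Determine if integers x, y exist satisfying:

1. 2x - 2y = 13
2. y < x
No

Even the single constraint (2x - 2y = 13) is infeasible over the integers.

  - 2x - 2y = 13: every term on the left is divisible by 2, so the LHS ≡ 0 (mod 2), but the RHS 13 is not — no integer solution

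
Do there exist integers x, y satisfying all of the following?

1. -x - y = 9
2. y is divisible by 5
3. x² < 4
Yes

Take x = 1, y = -10. Substituting into each constraint:
  (1) (-1) + 10 = 9 ✓
  (2) -10 = 5 × -2, remainder 0 ✓
  (3) x² = (1)² = 1, and 1 < 4 ✓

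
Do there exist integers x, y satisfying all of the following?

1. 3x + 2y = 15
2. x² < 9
Yes

Take x = -1, y = 9. Substituting into each constraint:
  (1) 3(-1) + 2(9) = 15 ✓
  (2) x² = (-1)² = 1, and 1 < 9 ✓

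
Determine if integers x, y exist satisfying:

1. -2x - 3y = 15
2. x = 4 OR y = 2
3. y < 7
No

A contradictory subset is {-2x - 3y = 15, x = 4 OR y = 2}. No integer assignment can satisfy these jointly:

  - -2x - 3y = 15: is a linear equation tying the variables together
  - x = 4 OR y = 2: forces a choice: either x = 4 or y = 2

Split on the disjunction (x = 4 OR y = 2):
  • If x = 4: with x = 4, every remaining term of the linear equation is divisible by 3, so the left side is ≡ 0 (mod 3); but the right side 23 ≡ 2 (mod 3). No integers can satisfy it.
  • If y = 2: with y = 2, every remaining term of the linear equation is divisible by 2, so the left side is ≡ 0 (mod 2); but the right side 21 ≡ 1 (mod 2). No integers can satisfy it.
Both branches are infeasible, so the system has no integer solution.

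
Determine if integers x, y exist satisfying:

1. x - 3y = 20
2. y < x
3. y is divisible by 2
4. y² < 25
Yes

Take x = 20, y = 0. Substituting into each constraint:
  (1) 20 - 3(0) = 20 ✓
  (2) 0 < 20 ✓
  (3) 0 = 2 × 0, remainder 0 ✓
  (4) y² = (0)² = 0, and 0 < 25 ✓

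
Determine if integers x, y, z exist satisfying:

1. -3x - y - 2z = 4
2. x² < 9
Yes

Take x = 0, y = -4, z = 0. Substituting into each constraint:
  (1) -3(0) + 4 - 2(0) = 4 ✓
  (2) x² = (0)² = 0, and 0 < 9 ✓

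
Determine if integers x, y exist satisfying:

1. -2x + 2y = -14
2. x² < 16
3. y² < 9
No

The full constraint system is jointly infeasible over the integers. Each constraint and what it forces:

  - -2x + 2y = -14: is a linear equation tying the variables together
  - x² < 16: restricts x to |x| ≤ 3
  - y² < 9: restricts y to |y| ≤ 2

Range argument: with x ∈ [-3, 3], y ∈ [-2, 2], the left side of the equation is at least -10, but the right side is -14 < -10. No integer solution exists.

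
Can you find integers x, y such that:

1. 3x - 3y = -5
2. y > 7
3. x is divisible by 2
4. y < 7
No

Even the single constraint (3x - 3y = -5) is infeasible over the integers.

  - 3x - 3y = -5: every term on the left is divisible by 3, so the LHS ≡ 0 (mod 3), but the RHS -5 is not — no integer solution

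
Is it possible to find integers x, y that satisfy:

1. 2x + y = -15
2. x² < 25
Yes

Take x = 0, y = -15. Substituting into each constraint:
  (1) 2(0) + (-15) = -15 ✓
  (2) x² = (0)² = 0, and 0 < 25 ✓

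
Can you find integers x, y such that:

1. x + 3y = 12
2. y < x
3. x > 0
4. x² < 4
No

A contradictory subset is {x + 3y = 12, y < x, x² < 4}. No integer assignment can satisfy these jointly:

  - x + 3y = 12: is a linear equation tying the variables together
  - y < x: bounds one variable relative to another variable
  - x² < 4: restricts x to |x| ≤ 1

Propagating the comparison: y < x and x ≤ 1 give y ≤ 0. Range argument: with x ∈ [-1, 1], y ∈ [−∞, 0], the left side of the equation is at most 1, but the right side is 12 > 1. No integer solution exists.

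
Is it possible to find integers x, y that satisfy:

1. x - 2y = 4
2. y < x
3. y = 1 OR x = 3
Yes

Take x = 6, y = 1. Substituting into each constraint:
  (1) 6 - 2(1) = 4 ✓
  (2) 1 < 6 ✓
  (3) y = 1, target 1 ✓ (first branch holds)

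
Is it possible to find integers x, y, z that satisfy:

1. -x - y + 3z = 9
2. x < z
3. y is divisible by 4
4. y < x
Yes

Take x = 3, y = 0, z = 4. Substituting into each constraint:
  (1) (-3) + 0 + 3(4) = 9 ✓
  (2) 3 < 4 ✓
  (3) 0 = 4 × 0, remainder 0 ✓
  (4) 0 < 3 ✓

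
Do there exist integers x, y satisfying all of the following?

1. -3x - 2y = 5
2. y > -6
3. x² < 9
Yes

Take x = 1, y = -4. Substituting into each constraint:
  (1) -3(1) - 2(-4) = 5 ✓
  (2) -4 > -6 ✓
  (3) x² = (1)² = 1, and 1 < 9 ✓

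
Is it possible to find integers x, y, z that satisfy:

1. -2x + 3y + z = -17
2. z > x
Yes

Take x = 0, y = -6, z = 1. Substituting into each constraint:
  (1) -2(0) + 3(-6) + 1 = -17 ✓
  (2) 1 > 0 ✓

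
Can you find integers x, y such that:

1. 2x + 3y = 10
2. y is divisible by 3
Yes

Take x = 5, y = 0. Substituting into each constraint:
  (1) 2(5) + 3(0) = 10 ✓
  (2) 0 = 3 × 0, remainder 0 ✓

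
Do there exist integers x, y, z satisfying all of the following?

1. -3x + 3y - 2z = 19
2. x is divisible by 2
Yes

Take x = 0, y = 1, z = -8. Substituting into each constraint:
  (1) -3(0) + 3(1) - 2(-8) = 19 ✓
  (2) 0 = 2 × 0, remainder 0 ✓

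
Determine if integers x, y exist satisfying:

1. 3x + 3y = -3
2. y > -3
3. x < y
Yes

Take x = -1, y = 0. Substituting into each constraint:
  (1) 3(-1) + 3(0) = -3 ✓
  (2) 0 > -3 ✓
  (3) -1 < 0 ✓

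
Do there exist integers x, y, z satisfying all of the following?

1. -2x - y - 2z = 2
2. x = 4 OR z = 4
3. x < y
Yes

Take x = 4, y = 6, z = -8. Substituting into each constraint:
  (1) -2(4) + (-6) - 2(-8) = 2 ✓
  (2) x = 4, target 4 ✓ (first branch holds)
  (3) 4 < 6 ✓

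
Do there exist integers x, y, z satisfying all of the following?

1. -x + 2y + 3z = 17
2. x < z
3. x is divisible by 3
Yes

Take x = 0, y = 7, z = 1. Substituting into each constraint:
  (1) 0 + 2(7) + 3(1) = 17 ✓
  (2) 0 < 1 ✓
  (3) 0 = 3 × 0, remainder 0 ✓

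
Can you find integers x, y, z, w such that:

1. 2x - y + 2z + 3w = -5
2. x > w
Yes

Take x = 2, y = 0, z = -6, w = 1. Substituting into each constraint:
  (1) 2(2) + 0 + 2(-6) + 3(1) = -5 ✓
  (2) 2 > 1 ✓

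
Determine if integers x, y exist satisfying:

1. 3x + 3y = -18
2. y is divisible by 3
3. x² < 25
Yes

Take x = -3, y = -3. Substituting into each constraint:
  (1) 3(-3) + 3(-3) = -18 ✓
  (2) -3 = 3 × -1, remainder 0 ✓
  (3) x² = (-3)² = 9, and 9 < 25 ✓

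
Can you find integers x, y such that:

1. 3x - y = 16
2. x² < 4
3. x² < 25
Yes

Take x = 0, y = -16. Substituting into each constraint:
  (1) 3(0) + 16 = 16 ✓
  (2) x² = (0)² = 0, and 0 < 4 ✓
  (3) x² = (0)² = 0, and 0 < 25 ✓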